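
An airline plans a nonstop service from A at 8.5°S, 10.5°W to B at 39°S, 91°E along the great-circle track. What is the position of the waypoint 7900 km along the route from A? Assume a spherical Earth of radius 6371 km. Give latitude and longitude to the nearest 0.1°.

The haversine formula gives a central angle δ ≈ 1.631 rad (93.5°) between the endpoints. The total great-circle distance is δ·R ≈ 1.631 × 6371 ≈ 10391 km, so the target fraction is f = 7900/10391 ≈ 0.760.
Interpolate at f ≈ 0.760 with slerp weights a = sin((1−f)δ)/sin δ ≈ 0.382, b = sin(fδ)/sin δ ≈ 0.948.
p = a·p₁ + b·p₂ ≈ (0.358, 0.667, -0.653); φ = arcsin(p_z) ≈ -40.75°, λ = atan2(p_y, p_x) ≈ 61.76°.

≈ 40.7°S, 61.8°E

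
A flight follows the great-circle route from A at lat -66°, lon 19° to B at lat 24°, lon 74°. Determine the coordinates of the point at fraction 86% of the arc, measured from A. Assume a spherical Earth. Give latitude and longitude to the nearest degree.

Write both endpoints as unit vectors p₁, p₂ with components (cos φ cos λ, cos φ sin λ, sin φ).
The central angle between the endpoints is δ = arccos(p₁·p₂) ≈ 1.730 rad (99.1°).
Interpolate at f = 0.86 with slerp weights a = sin((1−f)δ)/sin δ ≈ 0.243, b = sin(fδ)/sin δ ≈ 1.009.
p = a·p₁ + b·p₂ ≈ (0.348, 0.918, 0.189); φ = arcsin(p_z) ≈ 10.87°, λ = atan2(p_y, p_x) ≈ 69.27°.

≈ lat 11°, lon 69°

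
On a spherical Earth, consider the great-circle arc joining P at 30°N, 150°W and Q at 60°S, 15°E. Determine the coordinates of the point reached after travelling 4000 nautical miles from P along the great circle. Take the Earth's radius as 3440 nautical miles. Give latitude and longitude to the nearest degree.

≈ 35°S, 134°W

Convert each endpoint to a unit vector on the sphere (x = cos φ cos λ, y = cos φ sin λ, z = sin φ).
The central angle between the endpoints is δ = arccos(p₁·p₂) ≈ 2.589 rad (148.4°). The total great-circle distance is δ·R ≈ 2.589 × 3440 ≈ 8907 nmi, so the target fraction is f = 4000/8907 ≈ 0.449.
Interpolate at f ≈ 0.449 with slerp weights a = sin((1−f)δ)/sin δ ≈ 1.886, b = sin(fδ)/sin δ ≈ 1.749.
p = a·p₁ + b·p₂ ≈ (-0.570, -0.590, -0.572); φ = arcsin(p_z) ≈ -34.89°, λ = atan2(p_y, p_x) ≈ -133.98°.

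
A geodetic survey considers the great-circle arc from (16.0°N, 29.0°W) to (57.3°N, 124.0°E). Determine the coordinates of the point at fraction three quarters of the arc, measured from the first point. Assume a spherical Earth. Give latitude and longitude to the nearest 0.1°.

From cos δ = sin φ₁ sin φ₂ + cos φ₁ cos φ₂ cos Δλ, the central angle is δ ≈ 1.804 rad (103.3°).
Interpolate at f = 3/4 with slerp weights a = sin((1−f)δ)/sin δ ≈ 0.448, b = sin(fδ)/sin δ ≈ 1.003.
p = a·p₁ + b·p₂ ≈ (0.073, 0.241, 0.968); φ = arcsin(p_z) ≈ 75.43°, λ = atan2(p_y, p_x) ≈ 73.04°.

≈ (75.4°N, 73.0°E)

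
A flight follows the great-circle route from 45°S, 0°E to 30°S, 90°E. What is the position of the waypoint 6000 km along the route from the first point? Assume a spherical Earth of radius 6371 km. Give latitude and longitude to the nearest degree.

≈ 39°S, 75°E

Convert each endpoint to a unit vector on the sphere (x = cos φ cos λ, y = cos φ sin λ, z = sin φ).
The central angle between the endpoints is δ = arccos(p₁·p₂) ≈ 1.209 rad (69.3°). The total great-circle distance is δ·R ≈ 1.209 × 6371 ≈ 7705 km, so the target fraction is f = 6000/7705 ≈ 0.779.
Interpolate at f ≈ 0.779 with slerp weights a = sin((1−f)δ)/sin δ ≈ 0.283, b = sin(fδ)/sin δ ≈ 0.864.
p = a·p₁ + b·p₂ ≈ (0.200, 0.749, -0.632); φ = arcsin(p_z) ≈ -39.21°, λ = atan2(p_y, p_x) ≈ 75.05°.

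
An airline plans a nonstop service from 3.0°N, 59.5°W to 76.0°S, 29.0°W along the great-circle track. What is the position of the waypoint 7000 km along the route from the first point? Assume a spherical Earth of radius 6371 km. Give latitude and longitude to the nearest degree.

The haversine formula gives a central angle δ ≈ 1.413 rad (80.9°) between the endpoints. The total great-circle distance is δ·R ≈ 1.413 × 6371 ≈ 9001 km, so the target fraction is f = 7000/9001 ≈ 0.778.
Interpolate at f ≈ 0.778 with slerp weights a = sin((1−f)δ)/sin δ ≈ 0.313, b = sin(fδ)/sin δ ≈ 0.902.
p = a·p₁ + b·p₂ ≈ (0.349, -0.375, -0.859); φ = arcsin(p_z) ≈ -59.17°, λ = atan2(p_y, p_x) ≈ -47.02°.

≈ 59°S, 47°W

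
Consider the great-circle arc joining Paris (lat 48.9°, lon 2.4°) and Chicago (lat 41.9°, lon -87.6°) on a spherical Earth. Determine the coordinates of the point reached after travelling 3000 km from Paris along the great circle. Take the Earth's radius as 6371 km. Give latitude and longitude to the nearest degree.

Write both endpoints as unit vectors p₁, p₂ with components (cos φ cos λ, cos φ sin λ, sin φ).
The central angle between the endpoints is δ = arccos(p₁·p₂) ≈ 1.043 rad (59.8°). The total great-circle distance is δ·R ≈ 1.043 × 6371 ≈ 6648 km, so the target fraction is f = 3000/6648 ≈ 0.451.
Interpolate at f ≈ 0.451 with slerp weights a = sin((1−f)δ)/sin δ ≈ 0.627, b = sin(fδ)/sin δ ≈ 0.525.
p = a·p₁ + b·p₂ ≈ (0.428, -0.373, 0.823); φ = arcsin(p_z) ≈ 55.39°, λ = atan2(p_y, p_x) ≈ -41.07°.

≈ lat 55°, lon -41°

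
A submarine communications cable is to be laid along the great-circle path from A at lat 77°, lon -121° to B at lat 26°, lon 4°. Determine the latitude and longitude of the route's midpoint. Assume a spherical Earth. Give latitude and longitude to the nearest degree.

From cos δ = sin φ₁ sin φ₂ + cos φ₁ cos φ₂ cos Δλ, the central angle is δ ≈ 1.254 rad (71.9°).
Interpolate at f = 1/2 with slerp weights a = sin((1−f)δ)/sin δ ≈ 0.618, b = sin(fδ)/sin δ ≈ 0.618.
p = a·p₁ + b·p₂ ≈ (0.482, -0.080, 0.872); φ = arcsin(p_z) ≈ 60.74°, λ = atan2(p_y, p_x) ≈ -9.46°.

≈ lat 61°, lon -9°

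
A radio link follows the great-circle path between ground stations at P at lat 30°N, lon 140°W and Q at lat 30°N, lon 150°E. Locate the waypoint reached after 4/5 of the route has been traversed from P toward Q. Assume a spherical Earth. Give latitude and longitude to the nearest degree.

≈ lat 33°N, lon 163°E

The haversine formula gives a central angle δ ≈ 1.040 rad (59.6°) between the endpoints.
Interpolate at f = 4/5 with slerp weights a = sin((1−f)δ)/sin δ ≈ 0.239, b = sin(fδ)/sin δ ≈ 0.857.
p = a·p₁ + b·p₂ ≈ (-0.802, 0.238, 0.548); φ = arcsin(p_z) ≈ 33.25°, λ = atan2(p_y, p_x) ≈ 163.47°.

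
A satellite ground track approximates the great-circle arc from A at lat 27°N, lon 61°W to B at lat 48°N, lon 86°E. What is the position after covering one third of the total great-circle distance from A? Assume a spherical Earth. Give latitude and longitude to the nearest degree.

≈ lat 56°N, lon 40°W

From cos δ = sin φ₁ sin φ₂ + cos φ₁ cos φ₂ cos Δλ, the central angle is δ ≈ 1.734 rad (99.4°).
Interpolate at f = 1/3 with slerp weights a = sin((1−f)δ)/sin δ ≈ 0.928, b = sin(fδ)/sin δ ≈ 0.554.
p = a·p₁ + b·p₂ ≈ (0.427, -0.353, 0.833); φ = arcsin(p_z) ≈ 56.37°, λ = atan2(p_y, p_x) ≈ -39.63°.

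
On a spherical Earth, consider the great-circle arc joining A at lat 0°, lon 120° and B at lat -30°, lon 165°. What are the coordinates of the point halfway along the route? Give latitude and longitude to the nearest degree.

≈ lat -16°, lon 141°

Write both endpoints as unit vectors p₁, p₂ with components (cos φ cos λ, cos φ sin λ, sin φ).
The central angle between the endpoints is δ = arccos(p₁·p₂) ≈ 0.912 rad (52.2°).
Interpolate at f = 1/2 with slerp weights a = sin((1−f)δ)/sin δ ≈ 0.557, b = sin(fδ)/sin δ ≈ 0.557.
p = a·p₁ + b·p₂ ≈ (-0.744, 0.607, -0.278); φ = arcsin(p_z) ≈ -16.17°, λ = atan2(p_y, p_x) ≈ 140.80°.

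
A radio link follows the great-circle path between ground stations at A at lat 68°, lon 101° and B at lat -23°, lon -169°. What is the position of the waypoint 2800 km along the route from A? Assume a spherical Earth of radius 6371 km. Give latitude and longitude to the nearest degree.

≈ lat 54°, lon 147°

Write both endpoints as unit vectors p₁, p₂ with components (cos φ cos λ, cos φ sin λ, sin φ).
The central angle between the endpoints is δ = arccos(p₁·p₂) ≈ 1.942 rad (111.2°). The total great-circle distance is δ·R ≈ 1.942 × 6371 ≈ 12369 km, so the target fraction is f = 2800/12369 ≈ 0.226.
Interpolate at f ≈ 0.226 with slerp weights a = sin((1−f)δ)/sin δ ≈ 1.070, b = sin(fδ)/sin δ ≈ 0.456.
p = a·p₁ + b·p₂ ≈ (-0.489, 0.313, 0.814); φ = arcsin(p_z) ≈ 54.49°, λ = atan2(p_y, p_x) ≈ 147.34°.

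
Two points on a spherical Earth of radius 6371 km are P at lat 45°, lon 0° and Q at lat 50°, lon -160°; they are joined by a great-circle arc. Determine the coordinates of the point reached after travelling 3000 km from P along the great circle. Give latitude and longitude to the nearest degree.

Write both endpoints as unit vectors p₁, p₂ with components (cos φ cos λ, cos φ sin λ, sin φ).
The central angle between the endpoints is δ = arccos(p₁·p₂) ≈ 1.456 rad (83.4°). The total great-circle distance is δ·R ≈ 1.456 × 6371 ≈ 9276 km, so the target fraction is f = 3000/9276 ≈ 0.323.
Interpolate at f ≈ 0.323 with slerp weights a = sin((1−f)δ)/sin δ ≈ 0.839, b = sin(fδ)/sin δ ≈ 0.457.
p = a·p₁ + b·p₂ ≈ (0.317, -0.100, 0.943); φ = arcsin(p_z) ≈ 70.56°, λ = atan2(p_y, p_x) ≈ -17.56°.

≈ lat 71°, lon -18°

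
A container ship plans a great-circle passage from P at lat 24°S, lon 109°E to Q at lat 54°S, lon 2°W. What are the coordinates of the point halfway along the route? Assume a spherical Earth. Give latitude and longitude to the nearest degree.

≈ lat 54°S, lon 71°E

The haversine formula gives a central angle δ ≈ 1.434 rad (82.1°) between the endpoints.
Interpolate at f = 1/2 with slerp weights a = sin((1−f)δ)/sin δ ≈ 0.663, b = sin(fδ)/sin δ ≈ 0.663.
p = a·p₁ + b·p₂ ≈ (0.192, 0.559, -0.806); φ = arcsin(p_z) ≈ -53.74°, λ = atan2(p_y, p_x) ≈ 71.02°.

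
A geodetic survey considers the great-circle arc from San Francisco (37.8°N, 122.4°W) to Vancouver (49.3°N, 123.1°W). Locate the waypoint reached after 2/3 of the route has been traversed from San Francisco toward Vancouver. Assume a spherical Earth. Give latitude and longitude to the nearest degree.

Convert each endpoint to a unit vector on the sphere (x = cos φ cos λ, y = cos φ sin λ, z = sin φ).
The central angle between the endpoints is δ = arccos(p₁·p₂) ≈ 0.201 rad (11.5°).
Interpolate at f = 2/3 with slerp weights a = sin((1−f)δ)/sin δ ≈ 0.335, b = sin(fδ)/sin δ ≈ 0.669.
p = a·p₁ + b·p₂ ≈ (-0.380, -0.589, 0.713); φ = arcsin(p_z) ≈ 45.47°, λ = atan2(p_y, p_x) ≈ -122.84°.

≈ 45°N, 123°W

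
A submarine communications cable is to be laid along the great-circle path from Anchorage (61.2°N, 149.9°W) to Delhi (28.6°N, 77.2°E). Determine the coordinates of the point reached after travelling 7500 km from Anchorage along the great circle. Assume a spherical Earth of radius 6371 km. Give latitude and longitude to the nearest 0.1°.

Write both endpoints as unit vectors p₁, p₂ with components (cos φ cos λ, cos φ sin λ, sin φ).
The central angle between the endpoints is δ = arccos(p₁·p₂) ≈ 1.439 rad (82.4°). The total great-circle distance is δ·R ≈ 1.439 × 6371 ≈ 9167 km, so the target fraction is f = 7500/9167 ≈ 0.818.
Interpolate at f ≈ 0.818 with slerp weights a = sin((1−f)δ)/sin δ ≈ 0.261, b = sin(fδ)/sin δ ≈ 0.932.
p = a·p₁ + b·p₂ ≈ (0.072, 0.735, 0.675); φ = arcsin(p_z) ≈ 42.43°, λ = atan2(p_y, p_x) ≈ 84.37°.

≈ (42.4°N, 84.4°E)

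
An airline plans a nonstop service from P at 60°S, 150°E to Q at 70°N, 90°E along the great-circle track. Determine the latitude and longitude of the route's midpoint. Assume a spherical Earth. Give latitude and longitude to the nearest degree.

≈ 6°N, 126°E

Convert each endpoint to a unit vector on the sphere (x = cos φ cos λ, y = cos φ sin λ, z = sin φ).
The central angle between the endpoints is δ = arccos(p₁·p₂) ≈ 2.387 rad (136.7°).
Interpolate at f = 1/2 with slerp weights a = sin((1−f)δ)/sin δ ≈ 1.357, b = sin(fδ)/sin δ ≈ 1.357.
p = a·p₁ + b·p₂ ≈ (-0.587, 0.803, 0.100); φ = arcsin(p_z) ≈ 5.74°, λ = atan2(p_y, p_x) ≈ 126.18°.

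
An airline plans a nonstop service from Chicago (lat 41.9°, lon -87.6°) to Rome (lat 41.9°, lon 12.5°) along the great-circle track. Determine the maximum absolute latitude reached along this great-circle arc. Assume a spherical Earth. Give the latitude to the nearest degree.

The great circle lies in the plane with unit normal n̂ = (p₁ × p₂)/|p₁ × p₂|.
Here n̂_z ≈ +0.582; the vertex latitude is φ_max = arccos|n̂_z| ≈ 54.4°.

≈ 54°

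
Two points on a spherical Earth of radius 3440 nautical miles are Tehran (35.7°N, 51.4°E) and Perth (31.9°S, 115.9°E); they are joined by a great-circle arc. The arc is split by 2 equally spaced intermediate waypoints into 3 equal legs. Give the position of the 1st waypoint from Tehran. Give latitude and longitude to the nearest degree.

Convert each endpoint to a unit vector on the sphere (x = cos φ cos λ, y = cos φ sin λ, z = sin φ).
The central angle between the endpoints is δ = arccos(p₁·p₂) ≈ 1.582 rad (90.7°).
Interpolate at f = 1/3 with slerp weights a = sin((1−f)δ)/sin δ ≈ 0.870, b = sin(fδ)/sin δ ≈ 0.503.
p = a·p₁ + b·p₂ ≈ (0.254, 0.937, 0.242); φ = arcsin(p_z) ≈ 13.98°, λ = atan2(p_y, p_x) ≈ 74.82°.

≈ 14°N, 75°E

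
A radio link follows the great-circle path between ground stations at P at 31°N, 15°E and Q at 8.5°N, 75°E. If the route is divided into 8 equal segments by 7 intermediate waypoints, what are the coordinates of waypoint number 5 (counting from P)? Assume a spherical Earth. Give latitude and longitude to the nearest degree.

≈ 19°N, 55°E

The haversine formula gives a central angle δ ≈ 1.047 rad (60.0°) between the endpoints.
Interpolate at f = 5/8 with slerp weights a = sin((1−f)δ)/sin δ ≈ 0.442, b = sin(fδ)/sin δ ≈ 0.703.
p = a·p₁ + b·p₂ ≈ (0.546, 0.770, 0.331); φ = arcsin(p_z) ≈ 19.36°, λ = atan2(p_y, p_x) ≈ 54.65°.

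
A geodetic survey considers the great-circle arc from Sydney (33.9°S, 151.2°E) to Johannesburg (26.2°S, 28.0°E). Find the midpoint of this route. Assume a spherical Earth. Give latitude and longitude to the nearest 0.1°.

≈ 50.5°S, 85.5°E

Convert each endpoint to a unit vector on the sphere (x = cos φ cos λ, y = cos φ sin λ, z = sin φ).
The central angle between the endpoints is δ = arccos(p₁·p₂) ≈ 1.733 rad (99.3°).
Interpolate at f = 1/2 with slerp weights a = sin((1−f)δ)/sin δ ≈ 0.772, b = sin(fδ)/sin δ ≈ 0.772.
p = a·p₁ + b·p₂ ≈ (0.050, 0.634, -0.772); φ = arcsin(p_z) ≈ -50.50°, λ = atan2(p_y, p_x) ≈ 85.48°.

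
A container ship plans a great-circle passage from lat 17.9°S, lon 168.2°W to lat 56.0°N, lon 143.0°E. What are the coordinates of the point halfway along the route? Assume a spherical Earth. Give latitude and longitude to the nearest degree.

≈ lat 21°N, lon 174°E

Convert each endpoint to a unit vector on the sphere (x = cos φ cos λ, y = cos φ sin λ, z = sin φ).
The central angle between the endpoints is δ = arccos(p₁·p₂) ≈ 1.475 rad (84.5°).
Interpolate at f = 1/2 with slerp weights a = sin((1−f)δ)/sin δ ≈ 0.676, b = sin(fδ)/sin δ ≈ 0.676.
p = a·p₁ + b·p₂ ≈ (-0.931, 0.096, 0.352); φ = arcsin(p_z) ≈ 20.63°, λ = atan2(p_y, p_x) ≈ 174.12°.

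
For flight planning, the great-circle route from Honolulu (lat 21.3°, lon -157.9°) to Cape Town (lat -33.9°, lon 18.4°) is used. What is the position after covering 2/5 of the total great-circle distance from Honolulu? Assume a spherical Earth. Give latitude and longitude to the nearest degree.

Convert each endpoint to a unit vector on the sphere (x = cos φ cos λ, y = cos φ sin λ, z = sin φ).
The central angle between the endpoints is δ = arccos(p₁·p₂) ≈ 2.914 rad (167.0°).
Interpolate at f = 2/5 with slerp weights a = sin((1−f)δ)/sin δ ≈ 4.370, b = sin(fδ)/sin δ ≈ 4.081.
p = a·p₁ + b·p₂ ≈ (-0.558, -0.463, -0.689); φ = arcsin(p_z) ≈ -43.52°, λ = atan2(p_y, p_x) ≈ -140.36°.

≈ lat -44°, lon -140°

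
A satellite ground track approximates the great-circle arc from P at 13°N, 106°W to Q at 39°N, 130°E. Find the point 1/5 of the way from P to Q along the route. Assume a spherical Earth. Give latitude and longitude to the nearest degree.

From cos δ = sin φ₁ sin φ₂ + cos φ₁ cos φ₂ cos Δλ, the central angle is δ ≈ 1.857 rad (106.4°).
Interpolate at f = 1/5 with slerp weights a = sin((1−f)δ)/sin δ ≈ 1.038, b = sin(fδ)/sin δ ≈ 0.378.
p = a·p₁ + b·p₂ ≈ (-0.468, -0.748, 0.472); φ = arcsin(p_z) ≈ 28.14°, λ = atan2(p_y, p_x) ≈ -122.04°.

≈ 28°N, 122°W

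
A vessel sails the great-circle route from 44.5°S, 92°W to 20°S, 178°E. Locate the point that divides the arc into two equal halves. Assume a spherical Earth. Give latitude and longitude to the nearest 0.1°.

The haversine formula gives a central angle δ ≈ 1.329 rad (76.1°) between the endpoints.
Interpolate at f = 1/2 with slerp weights a = sin((1−f)δ)/sin δ ≈ 0.635, b = sin(fδ)/sin δ ≈ 0.635.
p = a·p₁ + b·p₂ ≈ (-0.612, -0.432, -0.662); φ = arcsin(p_z) ≈ -41.48°, λ = atan2(p_y, p_x) ≈ -144.80°.

≈ 41.5°S, 144.8°W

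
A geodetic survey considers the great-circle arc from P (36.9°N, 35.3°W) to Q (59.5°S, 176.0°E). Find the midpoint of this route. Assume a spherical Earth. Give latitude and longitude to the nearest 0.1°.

Convert each endpoint to a unit vector on the sphere (x = cos φ cos λ, y = cos φ sin λ, z = sin φ).
The central angle between the endpoints is δ = arccos(p₁·p₂) ≈ 2.614 rad (149.8°).
Interpolate at f = 1/2 with slerp weights a = sin((1−f)δ)/sin δ ≈ 1.918, b = sin(fδ)/sin δ ≈ 1.918.
p = a·p₁ + b·p₂ ≈ (0.281, -0.819, -0.501); φ = arcsin(p_z) ≈ -30.07°, λ = atan2(p_y, p_x) ≈ -71.07°.

≈ (30.1°S, 71.1°W)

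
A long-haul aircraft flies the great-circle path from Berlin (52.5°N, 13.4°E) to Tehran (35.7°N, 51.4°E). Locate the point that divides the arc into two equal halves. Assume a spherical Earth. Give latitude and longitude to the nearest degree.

Convert each endpoint to a unit vector on the sphere (x = cos φ cos λ, y = cos φ sin λ, z = sin φ).
The central angle between the endpoints is δ = arccos(p₁·p₂) ≈ 0.550 rad (31.5°).
Interpolate at f = 1/2 with slerp weights a = sin((1−f)δ)/sin δ ≈ 0.520, b = sin(fδ)/sin δ ≈ 0.520.
p = a·p₁ + b·p₂ ≈ (0.571, 0.403, 0.715); φ = arcsin(p_z) ≈ 45.67°, λ = atan2(p_y, p_x) ≈ 35.22°.

≈ (46°N, 35°E)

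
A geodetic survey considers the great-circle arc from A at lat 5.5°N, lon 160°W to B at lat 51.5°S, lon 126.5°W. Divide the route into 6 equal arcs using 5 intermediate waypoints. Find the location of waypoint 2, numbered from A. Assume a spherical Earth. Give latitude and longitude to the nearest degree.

Write both endpoints as unit vectors p₁, p₂ with components (cos φ cos λ, cos φ sin λ, sin φ).
The central angle between the endpoints is δ = arccos(p₁·p₂) ≈ 1.113 rad (63.8°).
Interpolate at f = 2/6 with slerp weights a = sin((1−f)δ)/sin δ ≈ 0.753, b = sin(fδ)/sin δ ≈ 0.404.
p = a·p₁ + b·p₂ ≈ (-0.854, -0.459, -0.244); φ = arcsin(p_z) ≈ -14.13°, λ = atan2(p_y, p_x) ≈ -151.77°.

≈ lat 14°S, lon 152°W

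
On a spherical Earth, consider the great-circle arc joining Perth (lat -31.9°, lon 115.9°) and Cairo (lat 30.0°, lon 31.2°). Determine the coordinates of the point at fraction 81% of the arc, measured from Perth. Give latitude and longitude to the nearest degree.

≈ lat 19°, lon 49°

Write both endpoints as unit vectors p₁, p₂ with components (cos φ cos λ, cos φ sin λ, sin φ).
The central angle between the endpoints is δ = arccos(p₁·p₂) ≈ 1.768 rad (101.3°).
Interpolate at f = 0.81 with slerp weights a = sin((1−f)δ)/sin δ ≈ 0.336, b = sin(fδ)/sin δ ≈ 1.010.
p = a·p₁ + b·p₂ ≈ (0.624, 0.710, 0.327); φ = arcsin(p_z) ≈ 19.11°, λ = atan2(p_y, p_x) ≈ 48.71°.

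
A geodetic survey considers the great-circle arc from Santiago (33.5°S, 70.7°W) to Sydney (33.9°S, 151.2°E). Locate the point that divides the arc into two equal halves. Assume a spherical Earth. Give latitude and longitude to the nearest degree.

≈ 62°S, 139°W

From cos δ = sin φ₁ sin φ₂ + cos φ₁ cos φ₂ cos Δλ, the central angle is δ ≈ 1.780 rad (102.0°).
Interpolate at f = 1/2 with slerp weights a = sin((1−f)δ)/sin δ ≈ 0.794, b = sin(fδ)/sin δ ≈ 0.794.
p = a·p₁ + b·p₂ ≈ (-0.359, -0.307, -0.881); φ = arcsin(p_z) ≈ -61.80°, λ = atan2(p_y, p_x) ≈ -139.40°.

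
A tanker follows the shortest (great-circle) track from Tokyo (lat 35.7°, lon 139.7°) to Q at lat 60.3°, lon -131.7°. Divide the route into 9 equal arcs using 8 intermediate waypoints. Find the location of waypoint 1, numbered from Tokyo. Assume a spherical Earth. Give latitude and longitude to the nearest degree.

≈ lat 41°, lon 145°

Write both endpoints as unit vectors p₁, p₂ with components (cos φ cos λ, cos φ sin λ, sin φ).
The central angle between the endpoints is δ = arccos(p₁·p₂) ≈ 1.028 rad (58.9°).
Interpolate at f = 1/9 with slerp weights a = sin((1−f)δ)/sin δ ≈ 0.925, b = sin(fδ)/sin δ ≈ 0.133.
p = a·p₁ + b·p₂ ≈ (-0.617, 0.436, 0.655); φ = arcsin(p_z) ≈ 40.94°, λ = atan2(p_y, p_x) ≈ 144.71°.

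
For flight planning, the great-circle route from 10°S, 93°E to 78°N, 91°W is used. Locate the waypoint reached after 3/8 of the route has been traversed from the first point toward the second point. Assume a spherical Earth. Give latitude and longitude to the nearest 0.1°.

From cos δ = sin φ₁ sin φ₂ + cos φ₁ cos φ₂ cos Δλ, the central angle is δ ≈ 1.954 rad (112.0°).
Interpolate at f = 3/8 with slerp weights a = sin((1−f)δ)/sin δ ≈ 1.013, b = sin(fδ)/sin δ ≈ 0.721.
p = a·p₁ + b·p₂ ≈ (-0.055, 0.846, 0.530); φ = arcsin(p_z) ≈ 31.98°, λ = atan2(p_y, p_x) ≈ 93.71°.

≈ 32.0°N, 93.7°E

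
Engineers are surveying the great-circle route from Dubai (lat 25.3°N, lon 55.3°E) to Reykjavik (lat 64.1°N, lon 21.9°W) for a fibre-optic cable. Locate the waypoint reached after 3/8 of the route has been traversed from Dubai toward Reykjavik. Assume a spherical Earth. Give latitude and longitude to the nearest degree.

≈ lat 45°N, lon 40°E

From cos δ = sin φ₁ sin φ₂ + cos φ₁ cos φ₂ cos Δλ, the central angle is δ ≈ 1.079 rad (61.8°).
Interpolate at f = 3/8 with slerp weights a = sin((1−f)δ)/sin δ ≈ 0.708, b = sin(fδ)/sin δ ≈ 0.447.
p = a·p₁ + b·p₂ ≈ (0.546, 0.454, 0.705); φ = arcsin(p_z) ≈ 44.79°, λ = atan2(p_y, p_x) ≈ 39.75°.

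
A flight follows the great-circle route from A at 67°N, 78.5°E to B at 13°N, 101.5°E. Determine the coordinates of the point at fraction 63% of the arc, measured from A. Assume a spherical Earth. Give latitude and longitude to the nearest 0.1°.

≈ 33.4°N, 97.0°E

Write both endpoints as unit vectors p₁, p₂ with components (cos φ cos λ, cos φ sin λ, sin φ).
The central angle between the endpoints is δ = arccos(p₁·p₂) ≈ 0.979 rad (56.1°).
Interpolate at f = 0.63 with slerp weights a = sin((1−f)δ)/sin δ ≈ 0.427, b = sin(fδ)/sin δ ≈ 0.697.
p = a·p₁ + b·p₂ ≈ (-0.102, 0.829, 0.550); φ = arcsin(p_z) ≈ 33.36°, λ = atan2(p_y, p_x) ≈ 97.02°.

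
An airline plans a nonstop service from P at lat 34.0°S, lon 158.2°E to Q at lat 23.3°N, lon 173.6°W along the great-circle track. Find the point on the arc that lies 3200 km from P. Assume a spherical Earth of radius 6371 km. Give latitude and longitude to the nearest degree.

≈ lat 8°S, lon 172°E

Write both endpoints as unit vectors p₁, p₂ with components (cos φ cos λ, cos φ sin λ, sin φ).
The central angle between the endpoints is δ = arccos(p₁·p₂) ≈ 1.104 rad (63.3°). The total great-circle distance is δ·R ≈ 1.104 × 6371 ≈ 7035 km, so the target fraction is f = 3200/7035 ≈ 0.455.
Interpolate at f ≈ 0.455 with slerp weights a = sin((1−f)δ)/sin δ ≈ 0.634, b = sin(fδ)/sin δ ≈ 0.539.
p = a·p₁ + b·p₂ ≈ (-0.980, 0.140, -0.141); φ = arcsin(p_z) ≈ -8.12°, λ = atan2(p_y, p_x) ≈ 171.87°.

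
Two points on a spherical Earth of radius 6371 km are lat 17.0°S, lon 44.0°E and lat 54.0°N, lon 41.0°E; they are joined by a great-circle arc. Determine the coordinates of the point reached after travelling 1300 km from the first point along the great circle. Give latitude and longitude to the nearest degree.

Write both endpoints as unit vectors p₁, p₂ with components (cos φ cos λ, cos φ sin λ, sin φ).
The central angle between the endpoints is δ = arccos(p₁·p₂) ≈ 1.240 rad (71.0°). The total great-circle distance is δ·R ≈ 1.240 × 6371 ≈ 7900 km, so the target fraction is f = 1300/7900 ≈ 0.165.
Interpolate at f ≈ 0.165 with slerp weights a = sin((1−f)δ)/sin δ ≈ 0.910, b = sin(fδ)/sin δ ≈ 0.214.
p = a·p₁ + b·p₂ ≈ (0.721, 0.687, -0.093); φ = arcsin(p_z) ≈ -5.31°, λ = atan2(p_y, p_x) ≈ 43.62°.

≈ lat 5°S, lon 44°E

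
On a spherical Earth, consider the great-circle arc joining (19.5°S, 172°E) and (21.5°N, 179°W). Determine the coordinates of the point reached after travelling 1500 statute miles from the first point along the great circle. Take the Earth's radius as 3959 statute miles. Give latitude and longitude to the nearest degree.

From cos δ = sin φ₁ sin φ₂ + cos φ₁ cos φ₂ cos Δλ, the central angle is δ ≈ 0.732 rad (41.9°). The total great-circle distance is δ·R ≈ 0.732 × 3959 ≈ 2898 mi, so the target fraction is f = 1500/2898 ≈ 0.518.
Interpolate at f ≈ 0.518 with slerp weights a = sin((1−f)δ)/sin δ ≈ 0.517, b = sin(fδ)/sin δ ≈ 0.553.
p = a·p₁ + b·p₂ ≈ (-0.998, 0.059, 0.030); φ = arcsin(p_z) ≈ 1.73°, λ = atan2(p_y, p_x) ≈ 176.62°.

≈ (2°N, 177°E)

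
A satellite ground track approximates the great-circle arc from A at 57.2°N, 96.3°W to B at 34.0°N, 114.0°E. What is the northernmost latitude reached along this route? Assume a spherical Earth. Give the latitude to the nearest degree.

The great circle lies in the plane with unit normal n̂ = (p₁ × p₂)/|p₁ × p₂|.
Here n̂_z ≈ -0.227; the vertex latitude is φ_max = arccos|n̂_z| ≈ 76.9°.

≈ 77°N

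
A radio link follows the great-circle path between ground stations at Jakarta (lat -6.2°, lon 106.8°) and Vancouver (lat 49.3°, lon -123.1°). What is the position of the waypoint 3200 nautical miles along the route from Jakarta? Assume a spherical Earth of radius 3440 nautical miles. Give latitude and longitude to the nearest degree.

Write both endpoints as unit vectors p₁, p₂ with components (cos φ cos λ, cos φ sin λ, sin φ).
The central angle between the endpoints is δ = arccos(p₁·p₂) ≈ 2.094 rad (120.0°). The total great-circle distance is δ·R ≈ 2.094 × 3440 ≈ 7203 nmi, so the target fraction is f = 3200/7203 ≈ 0.444.
Interpolate at f ≈ 0.444 with slerp weights a = sin((1−f)δ)/sin δ ≈ 1.060, b = sin(fδ)/sin δ ≈ 0.925.
p = a·p₁ + b·p₂ ≈ (-0.634, 0.503, 0.587); φ = arcsin(p_z) ≈ 35.96°, λ = atan2(p_y, p_x) ≈ 141.57°.

≈ lat 36°, lon 142°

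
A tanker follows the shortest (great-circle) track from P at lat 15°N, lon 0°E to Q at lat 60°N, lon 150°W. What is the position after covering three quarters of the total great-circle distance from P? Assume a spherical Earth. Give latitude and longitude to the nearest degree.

≈ lat 76°N, lon 92°W

Convert each endpoint to a unit vector on the sphere (x = cos φ cos λ, y = cos φ sin λ, z = sin φ).
The central angle between the endpoints is δ = arccos(p₁·p₂) ≈ 1.766 rad (101.2°).
Interpolate at f = 3/4 with slerp weights a = sin((1−f)δ)/sin δ ≈ 0.436, b = sin(fδ)/sin δ ≈ 0.989.
p = a·p₁ + b·p₂ ≈ (-0.007, -0.247, 0.969); φ = arcsin(p_z) ≈ 75.68°, λ = atan2(p_y, p_x) ≈ -91.70°.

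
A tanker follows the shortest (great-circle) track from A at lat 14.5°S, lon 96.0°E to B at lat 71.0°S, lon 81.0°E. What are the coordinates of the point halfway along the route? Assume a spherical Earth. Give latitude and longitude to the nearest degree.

≈ lat 43°S, lon 92°E

The haversine formula gives a central angle δ ≈ 0.999 rad (57.2°) between the endpoints.
Interpolate at f = 1/2 with slerp weights a = sin((1−f)δ)/sin δ ≈ 0.570, b = sin(fδ)/sin δ ≈ 0.570.
p = a·p₁ + b·p₂ ≈ (-0.029, 0.732, -0.681); φ = arcsin(p_z) ≈ -42.93°, λ = atan2(p_y, p_x) ≈ 92.24°.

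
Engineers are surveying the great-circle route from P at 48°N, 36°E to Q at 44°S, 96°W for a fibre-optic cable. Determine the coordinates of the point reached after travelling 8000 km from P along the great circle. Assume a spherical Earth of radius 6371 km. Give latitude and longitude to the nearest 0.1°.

≈ 6.0°N, 33.6°W

Write both endpoints as unit vectors p₁, p₂ with components (cos φ cos λ, cos φ sin λ, sin φ).
The central angle between the endpoints is δ = arccos(p₁·p₂) ≈ 2.565 rad (147.0°). The total great-circle distance is δ·R ≈ 2.565 × 6371 ≈ 16341 km, so the target fraction is f = 8000/16341 ≈ 0.490.
Interpolate at f ≈ 0.490 with slerp weights a = sin((1−f)δ)/sin δ ≈ 1.772, b = sin(fδ)/sin δ ≈ 1.744.
p = a·p₁ + b·p₂ ≈ (0.828, -0.551, 0.105); φ = arcsin(p_z) ≈ 6.05°, λ = atan2(p_y, p_x) ≈ -33.63°.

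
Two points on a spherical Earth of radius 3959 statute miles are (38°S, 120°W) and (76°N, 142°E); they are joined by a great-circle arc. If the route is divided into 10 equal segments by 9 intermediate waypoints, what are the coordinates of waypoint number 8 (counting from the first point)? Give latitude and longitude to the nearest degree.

≈ (60°N, 157°W)

Write both endpoints as unit vectors p₁, p₂ with components (cos φ cos λ, cos φ sin λ, sin φ).
The central angle between the endpoints is δ = arccos(p₁·p₂) ≈ 2.245 rad (128.6°).
Interpolate at f = 8/10 with slerp weights a = sin((1−f)δ)/sin δ ≈ 0.555, b = sin(fδ)/sin δ ≈ 1.247.
p = a·p₁ + b·p₂ ≈ (-0.457, -0.193, 0.868); φ = arcsin(p_z) ≈ 60.28°, λ = atan2(p_y, p_x) ≈ -157.07°.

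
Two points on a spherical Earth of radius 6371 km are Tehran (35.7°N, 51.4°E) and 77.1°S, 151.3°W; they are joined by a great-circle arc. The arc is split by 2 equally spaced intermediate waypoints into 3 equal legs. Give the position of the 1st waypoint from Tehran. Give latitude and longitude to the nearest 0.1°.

≈ 9.8°S, 56.7°E

Convert each endpoint to a unit vector on the sphere (x = cos φ cos λ, y = cos φ sin λ, z = sin φ).
The central angle between the endpoints is δ = arccos(p₁·p₂) ≈ 2.398 rad (137.4°).
Interpolate at f = 1/3 with slerp weights a = sin((1−f)δ)/sin δ ≈ 1.477, b = sin(fδ)/sin δ ≈ 1.059.
p = a·p₁ + b·p₂ ≈ (0.541, 0.824, -0.171); φ = arcsin(p_z) ≈ -9.82°, λ = atan2(p_y, p_x) ≈ 56.71°.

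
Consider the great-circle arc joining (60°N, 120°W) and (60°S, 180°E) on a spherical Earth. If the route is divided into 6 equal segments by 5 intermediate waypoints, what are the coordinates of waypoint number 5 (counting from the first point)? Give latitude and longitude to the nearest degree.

Convert each endpoint to a unit vector on the sphere (x = cos φ cos λ, y = cos φ sin λ, z = sin φ).
The central angle between the endpoints is δ = arccos(p₁·p₂) ≈ 2.246 rad (128.7°).
Interpolate at f = 5/6 with slerp weights a = sin((1−f)δ)/sin δ ≈ 0.468, b = sin(fδ)/sin δ ≈ 1.224.
p = a·p₁ + b·p₂ ≈ (-0.729, -0.203, -0.654); φ = arcsin(p_z) ≈ -40.84°, λ = atan2(p_y, p_x) ≈ -164.45°.

≈ (41°S, 164°W)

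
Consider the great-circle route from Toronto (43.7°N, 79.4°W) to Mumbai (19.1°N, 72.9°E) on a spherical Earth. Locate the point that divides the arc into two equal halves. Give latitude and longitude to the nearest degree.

From cos δ = sin φ₁ sin φ₂ + cos φ₁ cos φ₂ cos Δλ, the central angle is δ ≈ 1.959 rad (112.3°).
Interpolate at f = 1/2 with slerp weights a = sin((1−f)δ)/sin δ ≈ 0.897, b = sin(fδ)/sin δ ≈ 0.897.
p = a·p₁ + b·p₂ ≈ (0.369, 0.173, 0.913); φ = arcsin(p_z) ≈ 65.98°, λ = atan2(p_y, p_x) ≈ 25.11°.

≈ 66°N, 25°E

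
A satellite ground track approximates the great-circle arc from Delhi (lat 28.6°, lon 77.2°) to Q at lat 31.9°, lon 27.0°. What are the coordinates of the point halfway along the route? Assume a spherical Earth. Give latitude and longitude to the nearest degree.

≈ lat 33°, lon 53°

From cos δ = sin φ₁ sin φ₂ + cos φ₁ cos φ₂ cos Δλ, the central angle is δ ≈ 0.752 rad (43.1°).
Interpolate at f = 1/2 with slerp weights a = sin((1−f)δ)/sin δ ≈ 0.538, b = sin(fδ)/sin δ ≈ 0.538.
p = a·p₁ + b·p₂ ≈ (0.511, 0.667, 0.541); φ = arcsin(p_z) ≈ 32.78°, λ = atan2(p_y, p_x) ≈ 52.55°.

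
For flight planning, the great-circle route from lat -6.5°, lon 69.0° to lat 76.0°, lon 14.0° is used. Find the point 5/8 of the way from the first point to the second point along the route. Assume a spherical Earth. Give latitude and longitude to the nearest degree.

≈ lat 47°, lon 55°

Convert each endpoint to a unit vector on the sphere (x = cos φ cos λ, y = cos φ sin λ, z = sin φ).
The central angle between the endpoints is δ = arccos(p₁·p₂) ≈ 1.543 rad (88.4°).
Interpolate at f = 5/8 with slerp weights a = sin((1−f)δ)/sin δ ≈ 0.547, b = sin(fδ)/sin δ ≈ 0.822.
p = a·p₁ + b·p₂ ≈ (0.388, 0.556, 0.736); φ = arcsin(p_z) ≈ 47.36°, λ = atan2(p_y, p_x) ≈ 55.09°.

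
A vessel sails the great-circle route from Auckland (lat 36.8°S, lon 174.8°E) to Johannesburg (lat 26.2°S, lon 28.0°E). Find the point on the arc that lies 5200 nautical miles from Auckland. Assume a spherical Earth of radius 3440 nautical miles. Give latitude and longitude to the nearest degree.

Convert each endpoint to a unit vector on the sphere (x = cos φ cos λ, y = cos φ sin λ, z = sin φ).
The central angle between the endpoints is δ = arccos(p₁·p₂) ≈ 1.914 rad (109.7°). The total great-circle distance is δ·R ≈ 1.914 × 3440 ≈ 6585 nmi, so the target fraction is f = 5200/6585 ≈ 0.790.
Interpolate at f ≈ 0.790 with slerp weights a = sin((1−f)δ)/sin δ ≈ 0.416, b = sin(fδ)/sin δ ≈ 1.060.
p = a·p₁ + b·p₂ ≈ (0.508, 0.477, -0.717); φ = arcsin(p_z) ≈ -45.83°, λ = atan2(p_y, p_x) ≈ 43.18°.

≈ lat 46°S, lon 43°E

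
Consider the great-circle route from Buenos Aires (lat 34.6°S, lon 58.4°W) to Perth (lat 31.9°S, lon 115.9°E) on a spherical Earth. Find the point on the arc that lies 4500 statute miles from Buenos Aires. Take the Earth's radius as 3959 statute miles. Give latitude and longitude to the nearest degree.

Write both endpoints as unit vectors p₁, p₂ with components (cos φ cos λ, cos φ sin λ, sin φ).
The central angle between the endpoints is δ = arccos(p₁·p₂) ≈ 1.977 rad (113.3°). The total great-circle distance is δ·R ≈ 1.977 × 3959 ≈ 7828 mi, so the target fraction is f = 4500/7828 ≈ 0.575.
Interpolate at f ≈ 0.575 with slerp weights a = sin((1−f)δ)/sin δ ≈ 0.811, b = sin(fδ)/sin δ ≈ 0.988.
p = a·p₁ + b·p₂ ≈ (-0.016, 0.186, -0.982); φ = arcsin(p_z) ≈ -79.26°, λ = atan2(p_y, p_x) ≈ 95.06°.

≈ lat 79°S, lon 95°E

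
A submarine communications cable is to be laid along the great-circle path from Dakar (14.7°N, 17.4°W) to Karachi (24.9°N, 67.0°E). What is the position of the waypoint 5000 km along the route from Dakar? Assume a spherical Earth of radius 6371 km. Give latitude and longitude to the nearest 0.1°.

≈ (26.6°N, 29.2°E)

Convert each endpoint to a unit vector on the sphere (x = cos φ cos λ, y = cos φ sin λ, z = sin φ).
The central angle between the endpoints is δ = arccos(p₁·p₂) ≈ 1.377 rad (78.9°). The total great-circle distance is δ·R ≈ 1.377 × 6371 ≈ 8774 km, so the target fraction is f = 5000/8774 ≈ 0.570.
Interpolate at f ≈ 0.570 with slerp weights a = sin((1−f)δ)/sin δ ≈ 0.569, b = sin(fδ)/sin δ ≈ 0.720.
p = a·p₁ + b·p₂ ≈ (0.780, 0.437, 0.448); φ = arcsin(p_z) ≈ 26.59°, λ = atan2(p_y, p_x) ≈ 29.23°.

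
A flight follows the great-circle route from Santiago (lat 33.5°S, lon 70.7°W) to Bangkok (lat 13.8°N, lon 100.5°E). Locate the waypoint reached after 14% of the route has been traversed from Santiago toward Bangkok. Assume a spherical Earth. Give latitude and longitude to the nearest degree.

≈ lat 53°S, lon 56°W

The haversine formula gives a central angle δ ≈ 2.771 rad (158.7°) between the endpoints.
Interpolate at f = 0.14 with slerp weights a = sin((1−f)δ)/sin δ ≈ 1.898, b = sin(fδ)/sin δ ≈ 1.043.
p = a·p₁ + b·p₂ ≈ (0.338, -0.498, -0.799); φ = arcsin(p_z) ≈ -53.00°, λ = atan2(p_y, p_x) ≈ -55.78°.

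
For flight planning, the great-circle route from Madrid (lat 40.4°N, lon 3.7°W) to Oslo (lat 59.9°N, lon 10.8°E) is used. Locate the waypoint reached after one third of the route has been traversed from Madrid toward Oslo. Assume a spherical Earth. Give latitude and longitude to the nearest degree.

≈ lat 47°N, lon 0°E

Convert each endpoint to a unit vector on the sphere (x = cos φ cos λ, y = cos φ sin λ, z = sin φ).
The central angle between the endpoints is δ = arccos(p₁·p₂) ≈ 0.375 rad (21.5°).
Interpolate at f = 1/3 with slerp weights a = sin((1−f)δ)/sin δ ≈ 0.675, b = sin(fδ)/sin δ ≈ 0.340.
p = a·p₁ + b·p₂ ≈ (0.681, -0.001, 0.732); φ = arcsin(p_z) ≈ 47.08°, λ = atan2(p_y, p_x) ≈ -0.10°.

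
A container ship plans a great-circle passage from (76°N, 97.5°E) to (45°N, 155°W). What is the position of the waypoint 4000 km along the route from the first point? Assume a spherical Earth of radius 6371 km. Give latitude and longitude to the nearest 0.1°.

≈ (58.7°N, 163.4°W)

The haversine formula gives a central angle δ ≈ 0.883 rad (50.6°) between the endpoints. The total great-circle distance is δ·R ≈ 0.883 × 6371 ≈ 5627 km, so the target fraction is f = 4000/5627 ≈ 0.711.
Interpolate at f ≈ 0.711 with slerp weights a = sin((1−f)δ)/sin δ ≈ 0.327, b = sin(fδ)/sin δ ≈ 0.760.
p = a·p₁ + b·p₂ ≈ (-0.497, -0.149, 0.855); φ = arcsin(p_z) ≈ 58.72°, λ = atan2(p_y, p_x) ≈ -163.35°.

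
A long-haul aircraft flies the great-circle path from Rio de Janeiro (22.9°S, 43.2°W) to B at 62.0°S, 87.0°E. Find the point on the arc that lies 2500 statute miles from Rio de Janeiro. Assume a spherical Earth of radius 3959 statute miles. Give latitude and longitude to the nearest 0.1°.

The haversine formula gives a central angle δ ≈ 1.506 rad (86.3°) between the endpoints. The total great-circle distance is δ·R ≈ 1.506 × 3959 ≈ 5964 mi, so the target fraction is f = 2500/5964 ≈ 0.419.
Interpolate at f ≈ 0.419 with slerp weights a = sin((1−f)δ)/sin δ ≈ 0.769, b = sin(fδ)/sin δ ≈ 0.592.
p = a·p₁ + b·p₂ ≈ (0.531, -0.208, -0.822); φ = arcsin(p_z) ≈ -55.24°, λ = atan2(p_y, p_x) ≈ -21.36°.

≈ 55.2°S, 21.4°W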